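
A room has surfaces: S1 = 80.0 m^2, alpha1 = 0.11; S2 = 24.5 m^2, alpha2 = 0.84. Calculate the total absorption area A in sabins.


Given surfaces:
  Surface 1: 80.0 * 0.11 = 8.8
  Surface 2: 24.5 * 0.84 = 20.58
Formula: A = sum(Si * alpha_i)
A = 8.8 + 20.58
A = 29.38

29.38 sabins


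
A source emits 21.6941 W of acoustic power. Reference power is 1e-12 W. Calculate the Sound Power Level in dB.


Given values:
  W = 21.6941 W
  W_ref = 1e-12 W
Formula: SWL = 10 * log10(W / W_ref)
Compute ratio: W / W_ref = 21694100000000
Compute log10: log10(21694100000000) = 13.336342
Multiply: SWL = 10 * 13.336342 = 133.36

133.36 dB


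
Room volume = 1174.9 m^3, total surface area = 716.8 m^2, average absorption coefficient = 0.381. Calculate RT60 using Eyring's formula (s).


Given values:
  V = 1174.9 m^3, S = 716.8 m^2, alpha = 0.381
Formula: RT60 = 0.161 * V / (-S * ln(1 - alpha))
Compute ln(1 - 0.381) = ln(0.619) = -0.47965
Denominator: -716.8 * -0.47965 = 343.8131
Numerator: 0.161 * 1174.9 = 189.1589
RT60 = 189.1589 / 343.8131 = 0.55

0.55 s


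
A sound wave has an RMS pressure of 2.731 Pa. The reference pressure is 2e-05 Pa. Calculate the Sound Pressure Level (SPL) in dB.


Given values:
  p = 2.731 Pa
  p_ref = 2e-05 Pa
Formula: SPL = 20 * log10(p / p_ref)
Compute ratio: p / p_ref = 2.731 / 2e-05 = 136550
Compute log10: log10(136550) = 5.135292
Multiply: SPL = 20 * 5.135292 = 102.71

102.71 dB


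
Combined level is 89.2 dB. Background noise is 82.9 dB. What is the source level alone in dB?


Given values:
  L_total = 89.2 dB, L_bg = 82.9 dB
Formula: L_source = 10 * log10(10^(L_total/10) - 10^(L_bg/10))
Convert to linear:
  10^(89.2/10) = 831763771.1027
  10^(82.9/10) = 194984459.9758
Difference: 831763771.1027 - 194984459.9758 = 636779311.1269
L_source = 10 * log10(636779311.1269) = 88.04

88.04 dB


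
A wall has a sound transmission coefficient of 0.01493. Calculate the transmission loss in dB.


Given values:
  tau = 0.01493
Formula: TL = 10 * log10(1 / tau)
Compute 1 / tau = 1 / 0.01493 = 66.9792
Compute log10(66.9792) = 1.82594
TL = 10 * 1.82594 = 18.26

18.26 dB


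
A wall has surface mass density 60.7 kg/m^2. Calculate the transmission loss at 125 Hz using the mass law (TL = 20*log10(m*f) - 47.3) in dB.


Given values:
  m = 60.7 kg/m^2, f = 125 Hz
Formula: TL = 20 * log10(m * f) - 47.3
Compute m * f = 60.7 * 125 = 7587.5
Compute log10(7587.5) = 3.880099
Compute 20 * 3.880099 = 77.602
TL = 77.602 - 47.3 = 30.3

30.3 dB


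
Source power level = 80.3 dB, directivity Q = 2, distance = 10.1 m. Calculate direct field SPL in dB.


Given values:
  Lw = 80.3 dB, Q = 2, r = 10.1 m
Formula: SPL = Lw + 10 * log10(Q / (4 * pi * r^2))
Compute 4 * pi * r^2 = 4 * pi * 10.1^2 = 1281.8955
Compute Q / denom = 2 / 1281.8955 = 0.00156019
Compute 10 * log10(0.00156019) = -28.0682
SPL = 80.3 + (-28.0682) = 52.23

52.23 dB


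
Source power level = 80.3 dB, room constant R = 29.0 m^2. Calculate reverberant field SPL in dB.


Given values:
  Lw = 80.3 dB, R = 29.0 m^2
Formula: SPL = Lw + 10 * log10(4 / R)
Compute 4 / R = 4 / 29.0 = 0.137931
Compute 10 * log10(0.137931) = -8.6034
SPL = 80.3 + (-8.6034) = 71.7

71.7 dB


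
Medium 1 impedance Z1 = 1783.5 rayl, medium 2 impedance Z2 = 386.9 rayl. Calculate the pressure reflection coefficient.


Given values:
  Z1 = 1783.5 rayl, Z2 = 386.9 rayl
Formula: R = (Z2 - Z1) / (Z2 + Z1)
Numerator: Z2 - Z1 = 386.9 - 1783.5 = -1396.6
Denominator: Z2 + Z1 = 386.9 + 1783.5 = 2170.4
R = -1396.6 / 2170.4 = -0.6435

-0.6435


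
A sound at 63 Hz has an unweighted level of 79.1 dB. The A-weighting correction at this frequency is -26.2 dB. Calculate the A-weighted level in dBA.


Given values:
  SPL = 79.1 dB
  A-weighting at 63 Hz = -26.2 dB
Formula: L_A = SPL + A_weight
L_A = 79.1 + (-26.2)
L_A = 52.9

52.9 dBA


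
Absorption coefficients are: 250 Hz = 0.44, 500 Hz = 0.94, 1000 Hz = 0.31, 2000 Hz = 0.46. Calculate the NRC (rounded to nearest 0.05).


Given values:
  a_250 = 0.44, a_500 = 0.94
  a_1000 = 0.31, a_2000 = 0.46
Formula: NRC = (a250 + a500 + a1000 + a2000) / 4
Sum = 0.44 + 0.94 + 0.31 + 0.46 = 2.15
NRC = 2.15 / 4 = 0.5375
Rounded to nearest 0.05: 0.55

0.55


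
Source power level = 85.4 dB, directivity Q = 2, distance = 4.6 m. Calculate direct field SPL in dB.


Given values:
  Lw = 85.4 dB, Q = 2, r = 4.6 m
Formula: SPL = Lw + 10 * log10(Q / (4 * pi * r^2))
Compute 4 * pi * r^2 = 4 * pi * 4.6^2 = 265.9044
Compute Q / denom = 2 / 265.9044 = 0.0075215
Compute 10 * log10(0.0075215) = -21.237
SPL = 85.4 + (-21.237) = 64.16

64.16 dB


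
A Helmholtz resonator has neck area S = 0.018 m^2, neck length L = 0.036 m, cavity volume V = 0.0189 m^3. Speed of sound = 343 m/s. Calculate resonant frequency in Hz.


Given values:
  S = 0.018 m^2, L = 0.036 m, V = 0.0189 m^3, c = 343 m/s
Formula: f = (c / (2*pi)) * sqrt(S / (V * L))
Compute V * L = 0.0189 * 0.036 = 0.0006804
Compute S / (V * L) = 0.018 / 0.0006804 = 26.455
Compute sqrt(26.455) = 5.143442
Compute c / (2*pi) = 343 / 6.283185 = 54.590148
f = 54.590148 * 5.143442 = 280.78

280.78 Hz


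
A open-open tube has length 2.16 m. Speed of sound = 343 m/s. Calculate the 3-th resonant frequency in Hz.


Given values:
  Tube type: open-open, L = 2.16 m, c = 343 m/s, n = 3
Formula: f_n = n * c / (2 * L)
Compute 2 * L = 2 * 2.16 = 4.32
f = 3 * 343 / 4.32
f = 238.19

238.19 Hz


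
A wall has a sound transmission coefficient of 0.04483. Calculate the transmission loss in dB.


Given values:
  tau = 0.04483
Formula: TL = 10 * log10(1 / tau)
Compute 1 / tau = 1 / 0.04483 = 22.3065
Compute log10(22.3065) = 1.348431
TL = 10 * 1.348431 = 13.48

13.48 dB


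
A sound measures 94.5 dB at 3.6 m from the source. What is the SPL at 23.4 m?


Given values:
  SPL1 = 94.5 dB, r1 = 3.6 m, r2 = 23.4 m
Formula: SPL2 = SPL1 - 20 * log10(r2 / r1)
Compute ratio: r2 / r1 = 23.4 / 3.6 = 6.5
Compute log10: log10(6.5) = 0.812913
Compute drop: 20 * 0.812913 = 16.2583
SPL2 = 94.5 - 16.2583 = 78.24

78.24 dB


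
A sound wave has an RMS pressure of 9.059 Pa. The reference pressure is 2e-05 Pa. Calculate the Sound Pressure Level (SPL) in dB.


Given values:
  p = 9.059 Pa
  p_ref = 2e-05 Pa
Formula: SPL = 20 * log10(p / p_ref)
Compute ratio: p / p_ref = 9.059 / 2e-05 = 452950
Compute log10: log10(452950) = 5.65605
Multiply: SPL = 20 * 5.65605 = 113.12

113.12 dB


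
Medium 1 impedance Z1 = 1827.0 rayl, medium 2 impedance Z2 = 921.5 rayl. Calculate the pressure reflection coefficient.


Given values:
  Z1 = 1827.0 rayl, Z2 = 921.5 rayl
Formula: R = (Z2 - Z1) / (Z2 + Z1)
Numerator: Z2 - Z1 = 921.5 - 1827.0 = -905.5
Denominator: Z2 + Z1 = 921.5 + 1827.0 = 2748.5
R = -905.5 / 2748.5 = -0.3295

-0.3295


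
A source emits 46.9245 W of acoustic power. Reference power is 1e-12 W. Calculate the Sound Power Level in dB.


Given values:
  W = 46.9245 W
  W_ref = 1e-12 W
Formula: SWL = 10 * log10(W / W_ref)
Compute ratio: W / W_ref = 46924500000000
Compute log10: log10(46924500000000) = 13.6714
Multiply: SWL = 10 * 13.6714 = 136.71

136.71 dB


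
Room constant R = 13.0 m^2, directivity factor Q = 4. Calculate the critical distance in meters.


Given values:
  R = 13.0 m^2, Q = 4
Formula: d_c = 0.141 * sqrt(Q * R)
Compute Q * R = 4 * 13.0 = 52.0
Compute sqrt(52.0) = 7.2111
d_c = 0.141 * 7.2111 = 1.017

1.017 m


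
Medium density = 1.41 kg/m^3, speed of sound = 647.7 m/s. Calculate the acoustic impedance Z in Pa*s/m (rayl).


Given values:
  rho = 1.41 kg/m^3
  c = 647.7 m/s
Formula: Z = rho * c
Z = 1.41 * 647.7
Z = 913.26

913.26 rayl


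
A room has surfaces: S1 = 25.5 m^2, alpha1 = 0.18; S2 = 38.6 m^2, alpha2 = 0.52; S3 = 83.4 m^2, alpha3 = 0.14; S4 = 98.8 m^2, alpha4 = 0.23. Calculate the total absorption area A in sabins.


Given surfaces:
  Surface 1: 25.5 * 0.18 = 4.59
  Surface 2: 38.6 * 0.52 = 20.072
  Surface 3: 83.4 * 0.14 = 11.676
  Surface 4: 98.8 * 0.23 = 22.724
Formula: A = sum(Si * alpha_i)
A = 4.59 + 20.072 + 11.676 + 22.724
A = 59.06

59.06 sabins


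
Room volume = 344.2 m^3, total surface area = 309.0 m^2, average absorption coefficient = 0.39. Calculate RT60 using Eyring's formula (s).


Given values:
  V = 344.2 m^3, S = 309.0 m^2, alpha = 0.39
Formula: RT60 = 0.161 * V / (-S * ln(1 - alpha))
Compute ln(1 - 0.39) = ln(0.61) = -0.494296
Denominator: -309.0 * -0.494296 = 152.7375
Numerator: 0.161 * 344.2 = 55.4162
RT60 = 55.4162 / 152.7375 = 0.363

0.363 s


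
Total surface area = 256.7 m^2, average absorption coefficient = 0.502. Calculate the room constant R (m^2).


Given values:
  S = 256.7 m^2, alpha = 0.502
Formula: R = S * alpha / (1 - alpha)
Numerator: 256.7 * 0.502 = 128.8634
Denominator: 1 - 0.502 = 0.498
R = 128.8634 / 0.498 = 258.76

258.76 m^2


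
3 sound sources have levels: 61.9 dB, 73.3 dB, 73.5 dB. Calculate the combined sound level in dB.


Formula: L_total = 10 * log10( sum(10^(Li/10)) )
  Source 1: 10^(61.9/10) = 1548816.6189
  Source 2: 10^(73.3/10) = 21379620.895
  Source 3: 10^(73.5/10) = 22387211.3857
Sum of linear values = 45315648.8996
L_total = 10 * log10(45315648.8996) = 76.56

76.56 dB


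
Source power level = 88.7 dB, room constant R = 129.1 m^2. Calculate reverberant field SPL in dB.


Given values:
  Lw = 88.7 dB, R = 129.1 m^2
Formula: SPL = Lw + 10 * log10(4 / R)
Compute 4 / R = 4 / 129.1 = 0.030984
Compute 10 * log10(0.030984) = -15.0886
SPL = 88.7 + (-15.0886) = 73.61

73.61 dB


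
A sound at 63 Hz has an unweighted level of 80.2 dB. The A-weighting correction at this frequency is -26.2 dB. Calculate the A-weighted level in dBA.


Given values:
  SPL = 80.2 dB
  A-weighting at 63 Hz = -26.2 dB
Formula: L_A = SPL + A_weight
L_A = 80.2 + (-26.2)
L_A = 54.0

54.0 dBA


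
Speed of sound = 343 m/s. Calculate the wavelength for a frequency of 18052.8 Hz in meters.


Given values:
  c = 343 m/s, f = 18052.8 Hz
Formula: lambda = c / f
lambda = 343 / 18052.8
lambda = 0.019

0.019 m


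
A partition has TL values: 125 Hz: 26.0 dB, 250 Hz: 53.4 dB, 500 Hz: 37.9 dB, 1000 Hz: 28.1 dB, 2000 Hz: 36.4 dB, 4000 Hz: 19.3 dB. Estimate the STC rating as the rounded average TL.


Given TL values at each frequency:
  125 Hz: 26.0 dB
  250 Hz: 53.4 dB
  500 Hz: 37.9 dB
  1000 Hz: 28.1 dB
  2000 Hz: 36.4 dB
  4000 Hz: 19.3 dB
Formula: STC ~ round(average of TL values)
Sum = 26.0 + 53.4 + 37.9 + 28.1 + 36.4 + 19.3 = 201.1
Average = 201.1 / 6 = 33.52
Rounded: 34

34


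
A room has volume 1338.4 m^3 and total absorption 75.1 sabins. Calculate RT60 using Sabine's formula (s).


Given values:
  V = 1338.4 m^3
  A = 75.1 sabins
Formula: RT60 = 0.161 * V / A
Numerator: 0.161 * 1338.4 = 215.4824
RT60 = 215.4824 / 75.1 = 2.869

2.869 s


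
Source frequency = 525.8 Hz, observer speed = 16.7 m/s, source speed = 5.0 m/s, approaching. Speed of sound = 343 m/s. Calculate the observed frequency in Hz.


Given values:
  f_s = 525.8 Hz, v_o = 16.7 m/s, v_s = 5.0 m/s
  Direction: approaching
Formula: f_o = f_s * (c + v_o) / (c - v_s)
Numerator: c + v_o = 343 + 16.7 = 359.7
Denominator: c - v_s = 343 - 5.0 = 338.0
f_o = 525.8 * 359.7 / 338.0 = 559.56

559.56 Hz


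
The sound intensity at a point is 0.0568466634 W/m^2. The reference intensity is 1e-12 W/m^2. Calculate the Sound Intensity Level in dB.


Given values:
  I = 0.0568466634 W/m^2
  I_ref = 1e-12 W/m^2
Formula: SIL = 10 * log10(I / I_ref)
Compute ratio: I / I_ref = 56846663400
Compute log10: log10(56846663400) = 10.754705
Multiply: SIL = 10 * 10.754705 = 107.55

107.55 dB


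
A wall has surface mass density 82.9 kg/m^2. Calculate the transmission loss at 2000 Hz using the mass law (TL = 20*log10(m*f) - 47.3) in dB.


Given values:
  m = 82.9 kg/m^2, f = 2000 Hz
Formula: TL = 20 * log10(m * f) - 47.3
Compute m * f = 82.9 * 2000 = 165800.0
Compute log10(165800.0) = 5.219585
Compute 20 * 5.219585 = 104.3917
TL = 104.3917 - 47.3 = 57.09

57.09 dB


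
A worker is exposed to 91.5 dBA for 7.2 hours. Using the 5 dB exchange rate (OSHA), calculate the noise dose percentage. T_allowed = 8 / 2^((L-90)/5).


Given values:
  L = 91.5 dBA, T = 7.2 hours
Formula: T_allowed = 8 / 2^((L - 90) / 5)
Compute exponent: (91.5 - 90) / 5 = 0.3
Compute 2^(0.3) = 1.231144
T_allowed = 8 / 1.231144 = 6.498021 hours
Dose = (T / T_allowed) * 100
Dose = (7.2 / 6.498021) * 100 = 110.8

110.8 %


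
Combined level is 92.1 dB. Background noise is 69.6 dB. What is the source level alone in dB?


Given values:
  L_total = 92.1 dB, L_bg = 69.6 dB
Formula: L_source = 10 * log10(10^(L_total/10) - 10^(L_bg/10))
Convert to linear:
  10^(92.1/10) = 1621810097.3589
  10^(69.6/10) = 9120108.3936
Difference: 1621810097.3589 - 9120108.3936 = 1612689988.9653
L_source = 10 * log10(1612689988.9653) = 92.08

92.08 dB


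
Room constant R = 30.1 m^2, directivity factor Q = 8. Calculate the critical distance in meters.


Given values:
  R = 30.1 m^2, Q = 8
Formula: d_c = 0.141 * sqrt(Q * R)
Compute Q * R = 8 * 30.1 = 240.8
Compute sqrt(240.8) = 15.5177
d_c = 0.141 * 15.5177 = 2.188

2.188 m


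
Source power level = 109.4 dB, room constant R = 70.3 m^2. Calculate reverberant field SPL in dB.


Given values:
  Lw = 109.4 dB, R = 70.3 m^2
Formula: SPL = Lw + 10 * log10(4 / R)
Compute 4 / R = 4 / 70.3 = 0.056899
Compute 10 * log10(0.056899) = -12.449
SPL = 109.4 + (-12.449) = 96.95

96.95 dB


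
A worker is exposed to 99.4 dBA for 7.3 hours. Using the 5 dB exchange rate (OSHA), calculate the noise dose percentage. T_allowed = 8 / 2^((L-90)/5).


Given values:
  L = 99.4 dBA, T = 7.3 hours
Formula: T_allowed = 8 / 2^((L - 90) / 5)
Compute exponent: (99.4 - 90) / 5 = 1.88
Compute 2^(1.88) = 3.680751
T_allowed = 8 / 3.680751 = 2.173469 hours
Dose = (T / T_allowed) * 100
Dose = (7.3 / 2.173469) * 100 = 335.87

335.87 %


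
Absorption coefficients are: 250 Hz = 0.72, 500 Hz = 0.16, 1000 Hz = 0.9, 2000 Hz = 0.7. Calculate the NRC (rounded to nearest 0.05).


Given values:
  a_250 = 0.72, a_500 = 0.16
  a_1000 = 0.9, a_2000 = 0.7
Formula: NRC = (a250 + a500 + a1000 + a2000) / 4
Sum = 0.72 + 0.16 + 0.9 + 0.7 = 2.48
NRC = 2.48 / 4 = 0.62
Rounded to nearest 0.05: 0.6

0.6


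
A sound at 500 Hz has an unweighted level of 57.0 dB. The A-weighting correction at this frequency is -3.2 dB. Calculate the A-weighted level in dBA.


Given values:
  SPL = 57.0 dB
  A-weighting at 500 Hz = -3.2 dB
Formula: L_A = SPL + A_weight
L_A = 57.0 + (-3.2)
L_A = 53.8

53.8 dBA


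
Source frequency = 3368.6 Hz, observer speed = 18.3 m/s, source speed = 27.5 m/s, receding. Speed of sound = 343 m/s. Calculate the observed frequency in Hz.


Given values:
  f_s = 3368.6 Hz, v_o = 18.3 m/s, v_s = 27.5 m/s
  Direction: receding
Formula: f_o = f_s * (c - v_o) / (c + v_s)
Numerator: c - v_o = 343 - 18.3 = 324.7
Denominator: c + v_s = 343 + 27.5 = 370.5
f_o = 3368.6 * 324.7 / 370.5 = 2952.18

2952.18 Hz


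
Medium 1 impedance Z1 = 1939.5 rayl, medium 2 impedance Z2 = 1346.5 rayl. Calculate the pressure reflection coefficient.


Given values:
  Z1 = 1939.5 rayl, Z2 = 1346.5 rayl
Formula: R = (Z2 - Z1) / (Z2 + Z1)
Numerator: Z2 - Z1 = 1346.5 - 1939.5 = -593.0
Denominator: Z2 + Z1 = 1346.5 + 1939.5 = 3286.0
R = -593.0 / 3286.0 = -0.1805

-0.1805


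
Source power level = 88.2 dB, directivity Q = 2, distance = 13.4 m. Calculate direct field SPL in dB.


Given values:
  Lw = 88.2 dB, Q = 2, r = 13.4 m
Formula: SPL = Lw + 10 * log10(Q / (4 * pi * r^2))
Compute 4 * pi * r^2 = 4 * pi * 13.4^2 = 2256.4175
Compute Q / denom = 2 / 2256.4175 = 0.00088636
Compute 10 * log10(0.00088636) = -30.5239
SPL = 88.2 + (-30.5239) = 57.68

57.68 dB


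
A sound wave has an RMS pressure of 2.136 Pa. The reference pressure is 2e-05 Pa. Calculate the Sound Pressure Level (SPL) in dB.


Given values:
  p = 2.136 Pa
  p_ref = 2e-05 Pa
Formula: SPL = 20 * log10(p / p_ref)
Compute ratio: p / p_ref = 2.136 / 2e-05 = 106800
Compute log10: log10(106800) = 5.028571
Multiply: SPL = 20 * 5.028571 = 100.57

100.57 dB


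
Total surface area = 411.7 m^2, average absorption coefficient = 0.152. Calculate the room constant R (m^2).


Given values:
  S = 411.7 m^2, alpha = 0.152
Formula: R = S * alpha / (1 - alpha)
Numerator: 411.7 * 0.152 = 62.5784
Denominator: 1 - 0.152 = 0.848
R = 62.5784 / 0.848 = 73.8

73.8 m^2


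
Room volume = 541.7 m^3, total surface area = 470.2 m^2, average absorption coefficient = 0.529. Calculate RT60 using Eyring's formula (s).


Given values:
  V = 541.7 m^3, S = 470.2 m^2, alpha = 0.529
Formula: RT60 = 0.161 * V / (-S * ln(1 - alpha))
Compute ln(1 - 0.529) = ln(0.471) = -0.752897
Denominator: -470.2 * -0.752897 = 354.0122
Numerator: 0.161 * 541.7 = 87.2137
RT60 = 87.2137 / 354.0122 = 0.246

0.246 s


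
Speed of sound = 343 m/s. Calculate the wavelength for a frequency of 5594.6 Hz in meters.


Given values:
  c = 343 m/s, f = 5594.6 Hz
Formula: lambda = c / f
lambda = 343 / 5594.6
lambda = 0.0613

0.0613 m


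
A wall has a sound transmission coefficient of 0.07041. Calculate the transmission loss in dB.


Given values:
  tau = 0.07041
Formula: TL = 10 * log10(1 / tau)
Compute 1 / tau = 1 / 0.07041 = 14.2025
Compute log10(14.2025) = 1.152365
TL = 10 * 1.152365 = 11.52

11.52 dB


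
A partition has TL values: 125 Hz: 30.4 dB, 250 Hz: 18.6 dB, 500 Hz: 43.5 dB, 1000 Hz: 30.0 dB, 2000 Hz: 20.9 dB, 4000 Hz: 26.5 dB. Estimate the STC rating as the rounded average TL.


Given TL values at each frequency:
  125 Hz: 30.4 dB
  250 Hz: 18.6 dB
  500 Hz: 43.5 dB
  1000 Hz: 30.0 dB
  2000 Hz: 20.9 dB
  4000 Hz: 26.5 dB
Formula: STC ~ round(average of TL values)
Sum = 30.4 + 18.6 + 43.5 + 30.0 + 20.9 + 26.5 = 169.9
Average = 169.9 / 6 = 28.32
Rounded: 28

28


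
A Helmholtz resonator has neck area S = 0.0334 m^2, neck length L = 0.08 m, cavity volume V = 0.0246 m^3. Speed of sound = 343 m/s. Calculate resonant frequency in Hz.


Given values:
  S = 0.0334 m^2, L = 0.08 m, V = 0.0246 m^3, c = 343 m/s
Formula: f = (c / (2*pi)) * sqrt(S / (V * L))
Compute V * L = 0.0246 * 0.08 = 0.001968
Compute S / (V * L) = 0.0334 / 0.001968 = 16.9715
Compute sqrt(16.9715) = 4.119648
Compute c / (2*pi) = 343 / 6.283185 = 54.590148
f = 54.590148 * 4.119648 = 224.89

224.89 Hz


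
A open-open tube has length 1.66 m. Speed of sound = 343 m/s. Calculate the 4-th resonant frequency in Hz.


Given values:
  Tube type: open-open, L = 1.66 m, c = 343 m/s, n = 4
Formula: f_n = n * c / (2 * L)
Compute 2 * L = 2 * 1.66 = 3.32
f = 4 * 343 / 3.32
f = 413.25

413.25 Hz


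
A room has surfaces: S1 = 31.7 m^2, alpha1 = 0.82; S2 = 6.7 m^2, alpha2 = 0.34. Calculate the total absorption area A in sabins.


Given surfaces:
  Surface 1: 31.7 * 0.82 = 25.994
  Surface 2: 6.7 * 0.34 = 2.278
Formula: A = sum(Si * alpha_i)
A = 25.994 + 2.278
A = 28.27

28.27 sabins


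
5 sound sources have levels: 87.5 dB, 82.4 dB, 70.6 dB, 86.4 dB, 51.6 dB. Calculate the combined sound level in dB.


Formula: L_total = 10 * log10( sum(10^(Li/10)) )
  Source 1: 10^(87.5/10) = 562341325.1903
  Source 2: 10^(82.4/10) = 173780082.8749
  Source 3: 10^(70.6/10) = 11481536.215
  Source 4: 10^(86.4/10) = 436515832.2402
  Source 5: 10^(51.6/10) = 144543.9771
Sum of linear values = 1184263320.4975
L_total = 10 * log10(1184263320.4975) = 90.73

90.73 dB


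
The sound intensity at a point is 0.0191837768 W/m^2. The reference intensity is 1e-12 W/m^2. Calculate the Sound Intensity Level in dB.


Given values:
  I = 0.0191837768 W/m^2
  I_ref = 1e-12 W/m^2
Formula: SIL = 10 * log10(I / I_ref)
Compute ratio: I / I_ref = 19183776800
Compute log10: log10(19183776800) = 10.282934
Multiply: SIL = 10 * 10.282934 = 102.83

102.83 dB


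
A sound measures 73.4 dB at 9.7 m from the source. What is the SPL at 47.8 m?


Given values:
  SPL1 = 73.4 dB, r1 = 9.7 m, r2 = 47.8 m
Formula: SPL2 = SPL1 - 20 * log10(r2 / r1)
Compute ratio: r2 / r1 = 47.8 / 9.7 = 4.9278
Compute log10: log10(4.9278) = 0.692653
Compute drop: 20 * 0.692653 = 13.8531
SPL2 = 73.4 - 13.8531 = 59.55

59.55 dB


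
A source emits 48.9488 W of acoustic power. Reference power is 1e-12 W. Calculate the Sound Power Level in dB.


Given values:
  W = 48.9488 W
  W_ref = 1e-12 W
Formula: SWL = 10 * log10(W / W_ref)
Compute ratio: W / W_ref = 48948800000000
Compute log10: log10(48948800000000) = 13.689742
Multiply: SWL = 10 * 13.689742 = 136.9

136.9 dB


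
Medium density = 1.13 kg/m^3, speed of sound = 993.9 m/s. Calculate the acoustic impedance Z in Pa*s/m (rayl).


Given values:
  rho = 1.13 kg/m^3
  c = 993.9 m/s
Formula: Z = rho * c
Z = 1.13 * 993.9
Z = 1123.11

1123.11 rayl


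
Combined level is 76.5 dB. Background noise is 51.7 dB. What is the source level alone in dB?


Given values:
  L_total = 76.5 dB, L_bg = 51.7 dB
Formula: L_source = 10 * log10(10^(L_total/10) - 10^(L_bg/10))
Convert to linear:
  10^(76.5/10) = 44668359.2151
  10^(51.7/10) = 147910.8388
Difference: 44668359.2151 - 147910.8388 = 44520448.3763
L_source = 10 * log10(44520448.3763) = 76.49

76.49 dB


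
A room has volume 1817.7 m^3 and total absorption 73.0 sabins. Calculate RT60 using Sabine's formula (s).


Given values:
  V = 1817.7 m^3
  A = 73.0 sabins
Formula: RT60 = 0.161 * V / A
Numerator: 0.161 * 1817.7 = 292.6497
RT60 = 292.6497 / 73.0 = 4.009

4.009 s


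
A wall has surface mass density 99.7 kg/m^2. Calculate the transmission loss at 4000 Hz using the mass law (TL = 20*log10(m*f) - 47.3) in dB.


Given values:
  m = 99.7 kg/m^2, f = 4000 Hz
Formula: TL = 20 * log10(m * f) - 47.3
Compute m * f = 99.7 * 4000 = 398800.0
Compute log10(398800.0) = 5.600755
Compute 20 * 5.600755 = 112.0151
TL = 112.0151 - 47.3 = 64.72

64.72 dB


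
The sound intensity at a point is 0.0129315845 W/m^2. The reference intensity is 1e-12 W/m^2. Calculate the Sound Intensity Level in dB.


Given values:
  I = 0.0129315845 W/m^2
  I_ref = 1e-12 W/m^2
Formula: SIL = 10 * log10(I / I_ref)
Compute ratio: I / I_ref = 12931584500
Compute log10: log10(12931584500) = 10.111652
Multiply: SIL = 10 * 10.111652 = 101.12

101.12 dB


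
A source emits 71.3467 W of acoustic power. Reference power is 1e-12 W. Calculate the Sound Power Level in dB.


Given values:
  W = 71.3467 W
  W_ref = 1e-12 W
Formula: SWL = 10 * log10(W / W_ref)
Compute ratio: W / W_ref = 71346700000000
Compute log10: log10(71346700000000) = 13.853374
Multiply: SWL = 10 * 13.853374 = 138.53

138.53 dB


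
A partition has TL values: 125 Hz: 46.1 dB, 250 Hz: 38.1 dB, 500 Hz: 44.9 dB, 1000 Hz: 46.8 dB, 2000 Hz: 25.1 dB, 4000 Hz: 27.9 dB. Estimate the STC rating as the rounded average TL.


Given TL values at each frequency:
  125 Hz: 46.1 dB
  250 Hz: 38.1 dB
  500 Hz: 44.9 dB
  1000 Hz: 46.8 dB
  2000 Hz: 25.1 dB
  4000 Hz: 27.9 dB
Formula: STC ~ round(average of TL values)
Sum = 46.1 + 38.1 + 44.9 + 46.8 + 25.1 + 27.9 = 228.9
Average = 228.9 / 6 = 38.15
Rounded: 38

38


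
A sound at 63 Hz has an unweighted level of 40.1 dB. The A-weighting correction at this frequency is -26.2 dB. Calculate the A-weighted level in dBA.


Given values:
  SPL = 40.1 dB
  A-weighting at 63 Hz = -26.2 dB
Formula: L_A = SPL + A_weight
L_A = 40.1 + (-26.2)
L_A = 13.9

13.9 dBA


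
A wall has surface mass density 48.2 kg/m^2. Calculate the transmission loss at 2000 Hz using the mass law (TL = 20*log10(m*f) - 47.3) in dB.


Given values:
  m = 48.2 kg/m^2, f = 2000 Hz
Formula: TL = 20 * log10(m * f) - 47.3
Compute m * f = 48.2 * 2000 = 96400.0
Compute log10(96400.0) = 4.984077
Compute 20 * 4.984077 = 99.6815
TL = 99.6815 - 47.3 = 52.38

52.38 dB


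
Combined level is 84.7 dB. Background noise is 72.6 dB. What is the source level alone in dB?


Given values:
  L_total = 84.7 dB, L_bg = 72.6 dB
Formula: L_source = 10 * log10(10^(L_total/10) - 10^(L_bg/10))
Convert to linear:
  10^(84.7/10) = 295120922.6666
  10^(72.6/10) = 18197008.5861
Difference: 295120922.6666 - 18197008.5861 = 276923914.0805
L_source = 10 * log10(276923914.0805) = 84.42

84.42 dB


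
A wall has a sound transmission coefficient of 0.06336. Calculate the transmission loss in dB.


Given values:
  tau = 0.06336
Formula: TL = 10 * log10(1 / tau)
Compute 1 / tau = 1 / 0.06336 = 15.7828
Compute log10(15.7828) = 1.198184
TL = 10 * 1.198184 = 11.98

11.98 dB


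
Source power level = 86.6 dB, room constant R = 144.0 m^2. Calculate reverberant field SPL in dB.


Given values:
  Lw = 86.6 dB, R = 144.0 m^2
Formula: SPL = Lw + 10 * log10(4 / R)
Compute 4 / R = 4 / 144.0 = 0.027778
Compute 10 * log10(0.027778) = -15.563
SPL = 86.6 + (-15.563) = 71.04

71.04 dB


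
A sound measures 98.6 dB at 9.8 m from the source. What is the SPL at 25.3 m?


Given values:
  SPL1 = 98.6 dB, r1 = 9.8 m, r2 = 25.3 m
Formula: SPL2 = SPL1 - 20 * log10(r2 / r1)
Compute ratio: r2 / r1 = 25.3 / 9.8 = 2.5816
Compute log10: log10(2.5816) = 0.411889
Compute drop: 20 * 0.411889 = 8.2378
SPL2 = 98.6 - 8.2378 = 90.36

90.36 dB


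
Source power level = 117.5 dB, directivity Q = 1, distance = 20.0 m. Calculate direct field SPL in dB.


Given values:
  Lw = 117.5 dB, Q = 1, r = 20.0 m
Formula: SPL = Lw + 10 * log10(Q / (4 * pi * r^2))
Compute 4 * pi * r^2 = 4 * pi * 20.0^2 = 5026.5482
Compute Q / denom = 1 / 5026.5482 = 0.00019894
Compute 10 * log10(0.00019894) = -37.0128
SPL = 117.5 + (-37.0128) = 80.49

80.49 dB


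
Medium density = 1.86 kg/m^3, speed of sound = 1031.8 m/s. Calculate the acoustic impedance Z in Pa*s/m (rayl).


Given values:
  rho = 1.86 kg/m^3
  c = 1031.8 m/s
Formula: Z = rho * c
Z = 1.86 * 1031.8
Z = 1919.15

1919.15 rayl


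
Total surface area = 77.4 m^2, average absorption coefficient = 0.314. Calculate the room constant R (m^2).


Given values:
  S = 77.4 m^2, alpha = 0.314
Formula: R = S * alpha / (1 - alpha)
Numerator: 77.4 * 0.314 = 24.3036
Denominator: 1 - 0.314 = 0.686
R = 24.3036 / 0.686 = 35.43

35.43 m^2


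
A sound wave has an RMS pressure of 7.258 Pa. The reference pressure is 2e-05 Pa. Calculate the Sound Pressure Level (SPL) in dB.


Given values:
  p = 7.258 Pa
  p_ref = 2e-05 Pa
Formula: SPL = 20 * log10(p / p_ref)
Compute ratio: p / p_ref = 7.258 / 2e-05 = 362900
Compute log10: log10(362900) = 5.559787
Multiply: SPL = 20 * 5.559787 = 111.2

111.2 dB


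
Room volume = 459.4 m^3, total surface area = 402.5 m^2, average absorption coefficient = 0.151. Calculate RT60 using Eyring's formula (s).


Given values:
  V = 459.4 m^3, S = 402.5 m^2, alpha = 0.151
Formula: RT60 = 0.161 * V / (-S * ln(1 - alpha))
Compute ln(1 - 0.151) = ln(0.849) = -0.163696
Denominator: -402.5 * -0.163696 = 65.8876
Numerator: 0.161 * 459.4 = 73.9634
RT60 = 73.9634 / 65.8876 = 1.123

1.123 s


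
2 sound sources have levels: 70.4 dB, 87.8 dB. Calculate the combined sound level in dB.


Formula: L_total = 10 * log10( sum(10^(Li/10)) )
  Source 1: 10^(70.4/10) = 10964781.9614
  Source 2: 10^(87.8/10) = 602559586.0744
Sum of linear values = 613524368.0358
L_total = 10 * log10(613524368.0358) = 87.88

87.88 dB


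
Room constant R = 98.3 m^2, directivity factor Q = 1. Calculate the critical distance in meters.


Given values:
  R = 98.3 m^2, Q = 1
Formula: d_c = 0.141 * sqrt(Q * R)
Compute Q * R = 1 * 98.3 = 98.3
Compute sqrt(98.3) = 9.9146
d_c = 0.141 * 9.9146 = 1.398

1.398 m


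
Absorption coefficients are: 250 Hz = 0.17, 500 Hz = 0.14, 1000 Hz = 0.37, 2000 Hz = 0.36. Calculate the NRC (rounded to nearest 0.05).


Given values:
  a_250 = 0.17, a_500 = 0.14
  a_1000 = 0.37, a_2000 = 0.36
Formula: NRC = (a250 + a500 + a1000 + a2000) / 4
Sum = 0.17 + 0.14 + 0.37 + 0.36 = 1.04
NRC = 1.04 / 4 = 0.26
Rounded to nearest 0.05: 0.25

0.25


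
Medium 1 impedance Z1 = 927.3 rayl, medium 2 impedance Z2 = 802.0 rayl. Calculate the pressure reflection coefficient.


Given values:
  Z1 = 927.3 rayl, Z2 = 802.0 rayl
Formula: R = (Z2 - Z1) / (Z2 + Z1)
Numerator: Z2 - Z1 = 802.0 - 927.3 = -125.3
Denominator: Z2 + Z1 = 802.0 + 927.3 = 1729.3
R = -125.3 / 1729.3 = -0.0725

-0.0725


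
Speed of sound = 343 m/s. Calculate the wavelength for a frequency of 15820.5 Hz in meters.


Given values:
  c = 343 m/s, f = 15820.5 Hz
Formula: lambda = c / f
lambda = 343 / 15820.5
lambda = 0.0217

0.0217 m


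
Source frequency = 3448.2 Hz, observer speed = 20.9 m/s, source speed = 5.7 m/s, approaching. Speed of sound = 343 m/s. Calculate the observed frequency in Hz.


Given values:
  f_s = 3448.2 Hz, v_o = 20.9 m/s, v_s = 5.7 m/s
  Direction: approaching
Formula: f_o = f_s * (c + v_o) / (c - v_s)
Numerator: c + v_o = 343 + 20.9 = 363.9
Denominator: c - v_s = 343 - 5.7 = 337.3
f_o = 3448.2 * 363.9 / 337.3 = 3720.13

3720.13 Hz


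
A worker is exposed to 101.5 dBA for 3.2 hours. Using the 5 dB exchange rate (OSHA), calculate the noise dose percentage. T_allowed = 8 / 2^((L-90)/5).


Given values:
  L = 101.5 dBA, T = 3.2 hours
Formula: T_allowed = 8 / 2^((L - 90) / 5)
Compute exponent: (101.5 - 90) / 5 = 2.3
Compute 2^(2.3) = 4.924578
T_allowed = 8 / 4.924578 = 1.624505 hours
Dose = (T / T_allowed) * 100
Dose = (3.2 / 1.624505) * 100 = 196.98

196.98 %


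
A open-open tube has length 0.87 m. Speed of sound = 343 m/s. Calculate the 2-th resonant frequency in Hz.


Given values:
  Tube type: open-open, L = 0.87 m, c = 343 m/s, n = 2
Formula: f_n = n * c / (2 * L)
Compute 2 * L = 2 * 0.87 = 1.74
f = 2 * 343 / 1.74
f = 394.25

394.25 Hz


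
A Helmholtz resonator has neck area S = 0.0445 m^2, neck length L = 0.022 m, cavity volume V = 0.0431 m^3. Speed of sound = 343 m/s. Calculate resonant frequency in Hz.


Given values:
  S = 0.0445 m^2, L = 0.022 m, V = 0.0431 m^3, c = 343 m/s
Formula: f = (c / (2*pi)) * sqrt(S / (V * L))
Compute V * L = 0.0431 * 0.022 = 0.0009482
Compute S / (V * L) = 0.0445 / 0.0009482 = 46.931
Compute sqrt(46.931) = 6.85062
Compute c / (2*pi) = 343 / 6.283185 = 54.590148
f = 54.590148 * 6.85062 = 373.98

373.98 Hz


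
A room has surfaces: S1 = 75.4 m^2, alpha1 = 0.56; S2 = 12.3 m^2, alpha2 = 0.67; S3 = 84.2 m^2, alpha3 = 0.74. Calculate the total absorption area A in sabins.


Given surfaces:
  Surface 1: 75.4 * 0.56 = 42.224
  Surface 2: 12.3 * 0.67 = 8.241
  Surface 3: 84.2 * 0.74 = 62.308
Formula: A = sum(Si * alpha_i)
A = 42.224 + 8.241 + 62.308
A = 112.77

112.77 sabins


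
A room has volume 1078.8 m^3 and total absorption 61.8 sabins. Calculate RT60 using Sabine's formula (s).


Given values:
  V = 1078.8 m^3
  A = 61.8 sabins
Formula: RT60 = 0.161 * V / A
Numerator: 0.161 * 1078.8 = 173.6868
RT60 = 173.6868 / 61.8 = 2.81

2.81 s


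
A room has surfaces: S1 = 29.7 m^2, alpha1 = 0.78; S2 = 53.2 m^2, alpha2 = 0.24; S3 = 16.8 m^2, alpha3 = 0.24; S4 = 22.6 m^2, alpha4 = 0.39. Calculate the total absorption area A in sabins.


Given surfaces:
  Surface 1: 29.7 * 0.78 = 23.166
  Surface 2: 53.2 * 0.24 = 12.768
  Surface 3: 16.8 * 0.24 = 4.032
  Surface 4: 22.6 * 0.39 = 8.814
Formula: A = sum(Si * alpha_i)
A = 23.166 + 12.768 + 4.032 + 8.814
A = 48.78

48.78 sabins


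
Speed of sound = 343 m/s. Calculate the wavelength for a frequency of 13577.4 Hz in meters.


Given values:
  c = 343 m/s, f = 13577.4 Hz
Formula: lambda = c / f
lambda = 343 / 13577.4
lambda = 0.0253

0.0253 m


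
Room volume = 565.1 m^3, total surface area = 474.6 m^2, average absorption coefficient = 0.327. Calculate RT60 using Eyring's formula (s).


Given values:
  V = 565.1 m^3, S = 474.6 m^2, alpha = 0.327
Formula: RT60 = 0.161 * V / (-S * ln(1 - alpha))
Compute ln(1 - 0.327) = ln(0.673) = -0.39601
Denominator: -474.6 * -0.39601 = 187.9463
Numerator: 0.161 * 565.1 = 90.9811
RT60 = 90.9811 / 187.9463 = 0.484

0.484 s


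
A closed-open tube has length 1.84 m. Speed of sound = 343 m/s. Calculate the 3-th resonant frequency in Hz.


Given values:
  Tube type: closed-open, L = 1.84 m, c = 343 m/s, n = 3
Formula: f_n = (2n - 1) * c / (4 * L)
Compute 2n - 1 = 2*3 - 1 = 5
Compute 4 * L = 4 * 1.84 = 7.36
f = 5 * 343 / 7.36
f = 233.02

233.02 Hz


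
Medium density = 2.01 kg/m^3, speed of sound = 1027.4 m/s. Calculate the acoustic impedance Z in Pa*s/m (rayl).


Given values:
  rho = 2.01 kg/m^3
  c = 1027.4 m/s
Formula: Z = rho * c
Z = 2.01 * 1027.4
Z = 2065.07

2065.07 rayl


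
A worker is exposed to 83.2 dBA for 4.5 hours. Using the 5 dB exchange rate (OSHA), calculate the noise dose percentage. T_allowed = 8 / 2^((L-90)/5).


Given values:
  L = 83.2 dBA, T = 4.5 hours
Formula: T_allowed = 8 / 2^((L - 90) / 5)
Compute exponent: (83.2 - 90) / 5 = -1.36
Compute 2^(-1.36) = 0.389582
T_allowed = 8 / 0.389582 = 20.53483 hours
Dose = (T / T_allowed) * 100
Dose = (4.5 / 20.53483) * 100 = 21.91

21.91 %


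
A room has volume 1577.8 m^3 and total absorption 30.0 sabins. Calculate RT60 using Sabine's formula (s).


Given values:
  V = 1577.8 m^3
  A = 30.0 sabins
Formula: RT60 = 0.161 * V / A
Numerator: 0.161 * 1577.8 = 254.0258
RT60 = 254.0258 / 30.0 = 8.468

8.468 s


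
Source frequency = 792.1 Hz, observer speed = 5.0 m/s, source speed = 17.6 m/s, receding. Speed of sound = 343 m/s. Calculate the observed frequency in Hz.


Given values:
  f_s = 792.1 Hz, v_o = 5.0 m/s, v_s = 17.6 m/s
  Direction: receding
Formula: f_o = f_s * (c - v_o) / (c + v_s)
Numerator: c - v_o = 343 - 5.0 = 338.0
Denominator: c + v_s = 343 + 17.6 = 360.6
f_o = 792.1 * 338.0 / 360.6 = 742.46

742.46 Hz


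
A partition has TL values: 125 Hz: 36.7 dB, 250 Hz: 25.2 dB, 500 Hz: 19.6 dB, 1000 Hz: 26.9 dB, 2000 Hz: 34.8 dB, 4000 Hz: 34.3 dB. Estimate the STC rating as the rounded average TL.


Given TL values at each frequency:
  125 Hz: 36.7 dB
  250 Hz: 25.2 dB
  500 Hz: 19.6 dB
  1000 Hz: 26.9 dB
  2000 Hz: 34.8 dB
  4000 Hz: 34.3 dB
Formula: STC ~ round(average of TL values)
Sum = 36.7 + 25.2 + 19.6 + 26.9 + 34.8 + 34.3 = 177.5
Average = 177.5 / 6 = 29.58
Rounded: 30

30


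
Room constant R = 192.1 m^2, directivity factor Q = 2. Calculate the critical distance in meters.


Given values:
  R = 192.1 m^2, Q = 2
Formula: d_c = 0.141 * sqrt(Q * R)
Compute Q * R = 2 * 192.1 = 384.2
Compute sqrt(384.2) = 19.601
d_c = 0.141 * 19.601 = 2.764

2.764 m


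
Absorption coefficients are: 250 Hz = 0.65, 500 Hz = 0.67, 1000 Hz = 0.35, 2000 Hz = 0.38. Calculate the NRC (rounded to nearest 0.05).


Given values:
  a_250 = 0.65, a_500 = 0.67
  a_1000 = 0.35, a_2000 = 0.38
Formula: NRC = (a250 + a500 + a1000 + a2000) / 4
Sum = 0.65 + 0.67 + 0.35 + 0.38 = 2.05
NRC = 2.05 / 4 = 0.5125
Rounded to nearest 0.05: 0.5

0.5


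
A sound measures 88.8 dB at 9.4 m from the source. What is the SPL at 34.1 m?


Given values:
  SPL1 = 88.8 dB, r1 = 9.4 m, r2 = 34.1 m
Formula: SPL2 = SPL1 - 20 * log10(r2 / r1)
Compute ratio: r2 / r1 = 34.1 / 9.4 = 3.6277
Compute log10: log10(3.6277) = 0.559631
Compute drop: 20 * 0.559631 = 11.1926
SPL2 = 88.8 - 11.1926 = 77.61

77.61 dB


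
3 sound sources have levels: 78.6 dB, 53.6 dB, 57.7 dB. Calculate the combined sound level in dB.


Formula: L_total = 10 * log10( sum(10^(Li/10)) )
  Source 1: 10^(78.6/10) = 72443596.0075
  Source 2: 10^(53.6/10) = 229086.7653
  Source 3: 10^(57.7/10) = 588843.6554
Sum of linear values = 73261526.4282
L_total = 10 * log10(73261526.4282) = 78.65

78.65 dB


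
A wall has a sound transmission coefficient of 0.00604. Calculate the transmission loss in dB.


Given values:
  tau = 0.00604
Formula: TL = 10 * log10(1 / tau)
Compute 1 / tau = 1 / 0.00604 = 165.5629
Compute log10(165.5629) = 2.218963
TL = 10 * 2.218963 = 22.19

22.19 dB


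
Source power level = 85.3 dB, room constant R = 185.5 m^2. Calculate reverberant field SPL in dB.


Given values:
  Lw = 85.3 dB, R = 185.5 m^2
Formula: SPL = Lw + 10 * log10(4 / R)
Compute 4 / R = 4 / 185.5 = 0.021563
Compute 10 * log10(0.021563) = -16.6629
SPL = 85.3 + (-16.6629) = 68.64

68.64 dB


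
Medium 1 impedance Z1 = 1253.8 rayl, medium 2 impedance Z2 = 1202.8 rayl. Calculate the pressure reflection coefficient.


Given values:
  Z1 = 1253.8 rayl, Z2 = 1202.8 rayl
Formula: R = (Z2 - Z1) / (Z2 + Z1)
Numerator: Z2 - Z1 = 1202.8 - 1253.8 = -51.0
Denominator: Z2 + Z1 = 1202.8 + 1253.8 = 2456.6
R = -51.0 / 2456.6 = -0.0208

-0.0208


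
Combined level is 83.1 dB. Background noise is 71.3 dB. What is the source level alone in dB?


Given values:
  L_total = 83.1 dB, L_bg = 71.3 dB
Formula: L_source = 10 * log10(10^(L_total/10) - 10^(L_bg/10))
Convert to linear:
  10^(83.1/10) = 204173794.467
  10^(71.3/10) = 13489628.8259
Difference: 204173794.467 - 13489628.8259 = 190684165.6411
L_source = 10 * log10(190684165.6411) = 82.8

82.8 dB


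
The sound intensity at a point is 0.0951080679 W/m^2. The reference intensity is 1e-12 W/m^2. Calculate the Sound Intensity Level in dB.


Given values:
  I = 0.0951080679 W/m^2
  I_ref = 1e-12 W/m^2
Formula: SIL = 10 * log10(I / I_ref)
Compute ratio: I / I_ref = 95108067900
Compute log10: log10(95108067900) = 10.978217
Multiply: SIL = 10 * 10.978217 = 109.78

109.78 dB


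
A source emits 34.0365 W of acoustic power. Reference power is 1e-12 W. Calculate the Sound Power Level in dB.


Given values:
  W = 34.0365 W
  W_ref = 1e-12 W
Formula: SWL = 10 * log10(W / W_ref)
Compute ratio: W / W_ref = 34036500000000
Compute log10: log10(34036500000000) = 13.531945
Multiply: SWL = 10 * 13.531945 = 135.32

135.32 dB


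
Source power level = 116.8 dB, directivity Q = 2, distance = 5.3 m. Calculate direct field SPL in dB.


Given values:
  Lw = 116.8 dB, Q = 2, r = 5.3 m
Formula: SPL = Lw + 10 * log10(Q / (4 * pi * r^2))
Compute 4 * pi * r^2 = 4 * pi * 5.3^2 = 352.9894
Compute Q / denom = 2 / 352.9894 = 0.00566589
Compute 10 * log10(0.00566589) = -22.4673
SPL = 116.8 + (-22.4673) = 94.33

94.33 dB


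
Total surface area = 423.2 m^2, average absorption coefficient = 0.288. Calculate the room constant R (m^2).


Given values:
  S = 423.2 m^2, alpha = 0.288
Formula: R = S * alpha / (1 - alpha)
Numerator: 423.2 * 0.288 = 121.8816
Denominator: 1 - 0.288 = 0.712
R = 121.8816 / 0.712 = 171.18

171.18 m^2


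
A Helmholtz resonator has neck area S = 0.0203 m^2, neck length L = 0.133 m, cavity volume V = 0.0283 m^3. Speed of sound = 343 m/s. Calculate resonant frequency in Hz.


Given values:
  S = 0.0203 m^2, L = 0.133 m, V = 0.0283 m^3, c = 343 m/s
Formula: f = (c / (2*pi)) * sqrt(S / (V * L))
Compute V * L = 0.0283 * 0.133 = 0.0037639
Compute S / (V * L) = 0.0203 / 0.0037639 = 5.3933
Compute sqrt(5.3933) = 2.322348
Compute c / (2*pi) = 343 / 6.283185 = 54.590148
f = 54.590148 * 2.322348 = 126.78

126.78 Hz


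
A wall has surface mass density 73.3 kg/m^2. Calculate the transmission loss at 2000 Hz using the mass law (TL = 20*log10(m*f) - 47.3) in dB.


Given values:
  m = 73.3 kg/m^2, f = 2000 Hz
Formula: TL = 20 * log10(m * f) - 47.3
Compute m * f = 73.3 * 2000 = 146600.0
Compute log10(146600.0) = 5.166134
Compute 20 * 5.166134 = 103.3227
TL = 103.3227 - 47.3 = 56.02

56.02 dB


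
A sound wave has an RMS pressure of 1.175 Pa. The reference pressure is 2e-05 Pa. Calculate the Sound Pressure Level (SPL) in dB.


Given values:
  p = 1.175 Pa
  p_ref = 2e-05 Pa
Formula: SPL = 20 * log10(p / p_ref)
Compute ratio: p / p_ref = 1.175 / 2e-05 = 58750
Compute log10: log10(58750) = 4.769008
Multiply: SPL = 20 * 4.769008 = 95.38

95.38 dB


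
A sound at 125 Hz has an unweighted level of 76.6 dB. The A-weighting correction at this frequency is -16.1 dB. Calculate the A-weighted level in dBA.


Given values:
  SPL = 76.6 dB
  A-weighting at 125 Hz = -16.1 dB
Formula: L_A = SPL + A_weight
L_A = 76.6 + (-16.1)
L_A = 60.5

60.5 dBA


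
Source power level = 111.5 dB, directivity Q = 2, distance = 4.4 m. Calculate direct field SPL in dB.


Given values:
  Lw = 111.5 dB, Q = 2, r = 4.4 m
Formula: SPL = Lw + 10 * log10(Q / (4 * pi * r^2))
Compute 4 * pi * r^2 = 4 * pi * 4.4^2 = 243.2849
Compute Q / denom = 2 / 243.2849 = 0.00822081
Compute 10 * log10(0.00822081) = -20.8509
SPL = 111.5 + (-20.8509) = 90.65

90.65 dB


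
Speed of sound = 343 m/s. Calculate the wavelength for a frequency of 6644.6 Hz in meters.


Given values:
  c = 343 m/s, f = 6644.6 Hz
Formula: lambda = c / f
lambda = 343 / 6644.6
lambda = 0.0516

0.0516 m
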